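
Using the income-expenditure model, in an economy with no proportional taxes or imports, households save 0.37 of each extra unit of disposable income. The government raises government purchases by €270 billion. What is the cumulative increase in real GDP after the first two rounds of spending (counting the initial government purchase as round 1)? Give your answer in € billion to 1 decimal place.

MPC = 1 − MPS = 1 − 0.37 = 0.63.
Round 1 adds ΔG = €270 billion; each later round is MPC = 0.63 times the previous.
After 2 rounds: 270 + 170.1 = ΔG·(1 − c^2)/(1 − c) = 270 × (1 − 0.3969)/0.37 = €440.1 billion.

€440.1 billion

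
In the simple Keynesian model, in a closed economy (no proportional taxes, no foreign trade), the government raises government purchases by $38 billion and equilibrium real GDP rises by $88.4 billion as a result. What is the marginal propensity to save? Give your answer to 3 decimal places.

0.430

Implied spending multiplier k = ΔY/ΔG = 88.4/38 ≈ 2.3263.
Since k = 1/(1 − MPC), MPC = 1 − 1/k = 1 − ΔG/ΔY = 1 − 38/88.4 ≈ 0.570.
MPS = 1 − MPC = 0.430.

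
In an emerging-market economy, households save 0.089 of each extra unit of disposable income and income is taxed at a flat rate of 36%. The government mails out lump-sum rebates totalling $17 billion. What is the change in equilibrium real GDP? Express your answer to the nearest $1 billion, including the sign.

MPC = 1 − MPS = 1 − 0.089 = 0.911.
A lump-sum tax change of −$17 billion shifts disposable income by +$17 billion; first-round consumption changes by −c × ΔT = −0.911 × (−$17 billion) = +$15.487 billion.
Expenditure multiplier = 1/(1 − c(1−t)) = 1/(1 − 0.911×0.64) = 1/0.41696 ≈ 2.398.
The tax multiplier is −c × k ≈ −2.185, so ΔY = k × (−c·ΔT) = (+$15.487 billion) / 0.41696 ≈ +$37 billion.

+$37 billion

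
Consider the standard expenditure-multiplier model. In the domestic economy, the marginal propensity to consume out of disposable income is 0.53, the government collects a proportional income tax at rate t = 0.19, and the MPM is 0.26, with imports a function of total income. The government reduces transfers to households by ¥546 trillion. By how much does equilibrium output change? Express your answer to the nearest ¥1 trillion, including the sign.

−¥348 trillion

The transfer change shifts disposable income by −¥546 trillion, so first-round consumption changes by c·ΔTR = 0.53 × (−¥546 trillion) = −¥289.38 trillion.
Expenditure multiplier = 1/(1 − c(1−t) + m) = 1/(1 − 0.53×0.81 + 0.26) = 1/0.8307 ≈ 1.204.
The transfer multiplier is c × k ≈ 0.638, so ΔY = k × (c·ΔTR) = (−¥289.38 trillion) / 0.8307 ≈ −¥348 trillion.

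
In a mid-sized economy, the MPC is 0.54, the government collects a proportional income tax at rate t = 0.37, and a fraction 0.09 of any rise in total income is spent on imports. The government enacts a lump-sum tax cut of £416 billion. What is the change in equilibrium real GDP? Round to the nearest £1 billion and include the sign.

A lump-sum tax change of −£416 billion shifts disposable income by +£416 billion; first-round consumption changes by −c × ΔT = −0.54 × (−£416 billion) = +£224.64 billion.
Expenditure multiplier = 1/(1 − c(1−t) + m) = 1/(1 − 0.54×0.63 + 0.09) = 1/0.7498 ≈ 1.334.
The tax multiplier is −c × k ≈ −0.72, so ΔY = k × (−c·ΔT) = (+£224.64 billion) / 0.7498 ≈ +£300 billion.

+£300 billion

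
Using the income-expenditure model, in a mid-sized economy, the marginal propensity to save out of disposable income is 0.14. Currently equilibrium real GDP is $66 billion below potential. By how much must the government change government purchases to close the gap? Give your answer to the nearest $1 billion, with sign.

+$9 billion

MPC = 1 − MPS = 1 − 0.14 = 0.86.
Spending multiplier = 1/(1 − MPC) = 1/(1 − 0.86) = 1/0.14 ≈ 7.143.
Need ΔY = +$66 billion, so ΔG = ΔY/k = (+$66 billion) × 0.14 ≈ +$9 billion.
The government should increase government purchases by $9 billion.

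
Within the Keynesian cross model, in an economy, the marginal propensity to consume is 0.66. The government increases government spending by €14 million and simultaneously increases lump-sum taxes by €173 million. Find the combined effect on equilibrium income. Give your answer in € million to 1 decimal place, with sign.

−€294.6 million

Expenditure multiplier = 1/(1 − MPC) = 1/(1 − 0.66) = 1/0.34 ≈ 2.941.
ΔG contributes k·ΔG = (+€14 million) / 0.34 ≈ +€41.2 million.
ΔT of +€173 million changes first-round spending by −c·ΔT = −€114.18 million, contributing k·(−c·ΔT) = (−€114.18 million) / 0.34 ≈ −€335.8 million.
Net ΔY = k(ΔG − c·ΔT) = (−€100.18 million) / 0.34 ≈ −€294.6 million.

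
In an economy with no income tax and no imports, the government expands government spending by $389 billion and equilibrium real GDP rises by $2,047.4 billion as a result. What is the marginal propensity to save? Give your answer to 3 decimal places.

Implied spending multiplier k = ΔY/ΔG = 2,047.4/389 ≈ 5.2632.
Since k = 1/(1 − MPC), MPC = 1 − 1/k = 1 − ΔG/ΔY = 1 − 389/2,047.4 ≈ 0.810.
MPS = 1 − MPC = 0.190.

0.190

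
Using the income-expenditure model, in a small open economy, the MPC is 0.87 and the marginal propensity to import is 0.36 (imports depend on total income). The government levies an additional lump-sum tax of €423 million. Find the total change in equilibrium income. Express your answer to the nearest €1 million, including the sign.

A lump-sum tax change of +€423 million shifts disposable income by −€423 million; first-round consumption changes by −c × ΔT = −0.87 × (+€423 million) = −€368.01 million.
Expenditure multiplier = 1/(1 − c + m) = 1/(1 − 0.87 + 0.36) = 1/0.49 ≈ 2.041.
The tax multiplier is −c × k ≈ −1.776, so ΔY = k × (−c·ΔT) = (−€368.01 million) / 0.49 ≈ −€751 million.

−€751 million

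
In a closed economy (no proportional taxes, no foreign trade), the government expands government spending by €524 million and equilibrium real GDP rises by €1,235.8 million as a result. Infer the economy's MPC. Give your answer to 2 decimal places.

0.58

Implied spending multiplier k = ΔY/ΔG = 1,235.8/524 ≈ 2.3584.
Since k = 1/(1 − MPC), MPC = 1 − 1/k = 1 − ΔG/ΔY = 1 − 524/1,235.8 ≈ 0.58.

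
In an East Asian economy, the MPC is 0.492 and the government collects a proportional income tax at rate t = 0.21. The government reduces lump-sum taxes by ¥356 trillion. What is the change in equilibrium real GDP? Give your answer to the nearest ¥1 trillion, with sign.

A lump-sum tax change of −¥356 trillion shifts disposable income by +¥356 trillion; first-round consumption changes by −c × ΔT = −0.492 × (−¥356 trillion) = +¥175.152 trillion.
Expenditure multiplier = 1/(1 − c(1−t)) = 1/(1 − 0.492×0.79) = 1/0.61132 ≈ 1.636.
The tax multiplier is −c × k ≈ −0.805, so ΔY = k × (−c·ΔT) = (+¥175.152 trillion) / 0.61132 ≈ +¥287 trillion.

+¥287 trillion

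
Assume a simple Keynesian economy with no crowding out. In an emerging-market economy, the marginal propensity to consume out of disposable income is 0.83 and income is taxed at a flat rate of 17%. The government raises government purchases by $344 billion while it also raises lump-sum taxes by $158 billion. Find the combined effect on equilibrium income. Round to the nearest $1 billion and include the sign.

+$684 billion

Expenditure multiplier = 1/(1 − c(1−t)) = 1/(1 − 0.83×0.83) = 1/0.3111 ≈ 3.214.
ΔG contributes k·ΔG = (+$344 billion) / 0.3111 ≈ +$1,105.8 billion.
ΔT of +$158 billion changes first-round spending by −c·ΔT = −$131.14 billion, contributing k·(−c·ΔT) = (−$131.14 billion) / 0.3111 ≈ −$421.5 billion.
Net ΔY = k(ΔG − c·ΔT) = (+$212.86 billion) / 0.3111 ≈ +$684 billion.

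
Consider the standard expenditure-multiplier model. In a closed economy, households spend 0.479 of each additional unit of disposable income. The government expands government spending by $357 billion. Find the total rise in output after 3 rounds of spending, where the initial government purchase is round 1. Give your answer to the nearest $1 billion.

Round 1 adds ΔG = $357 billion; each later round is MPC = 0.479 times the previous.
After 3 rounds: 357 + 171.003 + 81.910437 = ΔG·(1 − c^3)/(1 − c) = 357 × (1 − 0.109902239)/0.521 ≈ $610 billion.

$610 billion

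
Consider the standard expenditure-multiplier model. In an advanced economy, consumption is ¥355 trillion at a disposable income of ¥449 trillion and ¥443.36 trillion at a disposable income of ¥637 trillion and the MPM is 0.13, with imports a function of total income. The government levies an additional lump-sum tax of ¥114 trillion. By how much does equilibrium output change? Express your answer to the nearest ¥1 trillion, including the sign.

−¥81 trillion

MPC = ΔC/ΔYd = (443.36 − 355)/(637 − 449) = 88.36/188 = 0.47.
A lump-sum tax change of +¥114 trillion shifts disposable income by −¥114 trillion; first-round consumption changes by −c × ΔT = −0.47 × (+¥114 trillion) = −¥53.58 trillion.
Expenditure multiplier = 1/(1 − c + m) = 1/(1 − 0.47 + 0.13) = 1/0.66 ≈ 1.515.
The tax multiplier is −c × k ≈ −0.712, so ΔY = k × (−c·ΔT) = (−¥53.58 trillion) / 0.66 ≈ −¥81 trillion.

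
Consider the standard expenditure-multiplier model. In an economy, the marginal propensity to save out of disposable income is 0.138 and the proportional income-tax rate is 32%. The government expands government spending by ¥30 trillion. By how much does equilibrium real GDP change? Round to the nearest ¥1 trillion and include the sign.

MPC = 1 − MPS = 1 − 0.138 = 0.862.
Expenditure multiplier = 1/(1 − c(1−t)) = 1/(1 − 0.862×0.68) = 1/0.41384 ≈ 2.416.
ΔY = k × ΔG = (+¥30 trillion) / 0.41384 ≈ +¥72 trillion.

+¥72 trillion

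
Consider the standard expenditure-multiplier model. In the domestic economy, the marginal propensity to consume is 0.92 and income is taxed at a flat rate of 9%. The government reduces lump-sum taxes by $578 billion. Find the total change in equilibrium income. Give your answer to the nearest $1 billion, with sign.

+$3,266 billion

A lump-sum tax change of −$578 billion shifts disposable income by +$578 billion; first-round consumption changes by −c × ΔT = −0.92 × (−$578 billion) = +$531.76 billion.
Expenditure multiplier = 1/(1 − c(1−t)) = 1/(1 − 0.92×0.91) = 1/0.1628 ≈ 6.143.
The tax multiplier is −c × k ≈ −5.651, so ΔY = k × (−c·ΔT) = (+$531.76 billion) / 0.1628 ≈ +$3,266 billion.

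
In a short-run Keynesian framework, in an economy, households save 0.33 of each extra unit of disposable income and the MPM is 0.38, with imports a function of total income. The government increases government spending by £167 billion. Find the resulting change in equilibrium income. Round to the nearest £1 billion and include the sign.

+£235 billion

MPC = 1 − MPS = 1 − 0.33 = 0.67.
Government-spending multiplier = 1/(1 − c + m) = 1/(1 − 0.67 + 0.38) = 1/0.71 ≈ 1.408.
ΔY = k × ΔG = (+£167 billion) / 0.71 ≈ +£235 billion.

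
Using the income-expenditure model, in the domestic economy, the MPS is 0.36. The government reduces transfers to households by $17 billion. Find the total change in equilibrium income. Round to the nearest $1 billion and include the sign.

MPC = 1 − MPS = 1 − 0.36 = 0.64.
The transfer change shifts disposable income by −$17 billion, so first-round consumption changes by c·ΔTR = 0.64 × (−$17 billion) = −$10.88 billion.
Expenditure multiplier = 1/(1 − MPC) = 1/(1 − 0.64) = 1/0.36 ≈ 2.778.
The transfer multiplier is c × k ≈ 1.778, so ΔY = k × (c·ΔTR) = (−$10.88 billion) / 0.36 ≈ −$30 billion.

−$30 billion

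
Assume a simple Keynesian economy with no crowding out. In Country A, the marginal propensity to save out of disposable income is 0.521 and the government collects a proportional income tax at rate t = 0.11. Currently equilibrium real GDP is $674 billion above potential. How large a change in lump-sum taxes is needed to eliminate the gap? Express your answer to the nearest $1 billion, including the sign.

+$807 billion

MPC = 1 − MPS = 1 − 0.521 = 0.479.
Spending multiplier = 1/(1 − c(1−t)) = 1/(1 − 0.479×0.89) = 1/0.57369 ≈ 1.743.
Tax multiplier = −c·k = −0.479/0.57369 ≈ −0.835. Need ΔY = −$674 billion, so ΔT = ΔY/(−c·k) = −(−$674 billion) × 0.57369 / 0.479 ≈ +$807 billion.
The government should raise lump-sum taxes by $807 billion.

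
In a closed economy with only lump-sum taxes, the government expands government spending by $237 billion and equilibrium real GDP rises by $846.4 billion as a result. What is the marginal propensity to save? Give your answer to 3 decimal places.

Implied spending multiplier k = ΔY/ΔG = 846.4/237 ≈ 3.5713.
Since k = 1/(1 − MPC), MPC = 1 − 1/k = 1 − ΔG/ΔY = 1 − 237/846.4 ≈ 0.720.
MPS = 1 − MPC = 0.280.

0.280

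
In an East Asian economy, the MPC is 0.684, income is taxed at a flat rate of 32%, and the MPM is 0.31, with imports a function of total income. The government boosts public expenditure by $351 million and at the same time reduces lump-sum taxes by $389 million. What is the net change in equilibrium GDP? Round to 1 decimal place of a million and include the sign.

+$730.4 million

Expenditure multiplier = 1/(1 − c(1−t) + m) = 1/(1 − 0.684×0.68 + 0.31) = 1/0.84488 ≈ 1.184.
ΔG contributes k·ΔG = (+$351 million) / 0.84488 ≈ +$415.4 million.
ΔT of −$389 million changes first-round spending by −c·ΔT = +$266.076 million, contributing k·(−c·ΔT) = (+$266.076 million) / 0.84488 ≈ +$314.9 million.
Net ΔY = k(ΔG − c·ΔT) = (+$617.076 million) / 0.84488 ≈ +$730.4 million.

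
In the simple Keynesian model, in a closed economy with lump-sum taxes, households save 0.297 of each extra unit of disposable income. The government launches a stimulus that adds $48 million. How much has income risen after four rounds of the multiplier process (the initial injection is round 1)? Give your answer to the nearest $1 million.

MPC = 1 − MPS = 1 − 0.297 = 0.703.
Round 1 adds ΔG = $48 million; each later round is MPC = 0.703 times the previous.
After 4 rounds: 48 + 33.744 + 23.722032 + 16.676588496 = ΔG·(1 − c^4)/(1 − c) = 48 × (1 − 0.244242535681)/0.297 ≈ $122 million.

$122 million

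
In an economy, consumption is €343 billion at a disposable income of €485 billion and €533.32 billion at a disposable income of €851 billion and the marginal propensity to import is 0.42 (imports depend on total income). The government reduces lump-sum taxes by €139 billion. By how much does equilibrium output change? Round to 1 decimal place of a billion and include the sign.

+€80.3 billion

MPC = ΔC/ΔYd = (533.32 − 343)/(851 − 485) = 190.32/366 = 0.52.
A lump-sum tax change of −€139 billion shifts disposable income by +€139 billion; first-round consumption changes by −c × ΔT = −0.52 × (−€139 billion) = +€72.28 billion.
Expenditure multiplier = 1/(1 − c + m) = 1/(1 − 0.52 + 0.42) = 1/0.9 ≈ 1.111.
The tax multiplier is −c × k ≈ −0.578, so ΔY = k × (−c·ΔT) = (+€72.28 billion) / 0.9 ≈ +€80.3 billion.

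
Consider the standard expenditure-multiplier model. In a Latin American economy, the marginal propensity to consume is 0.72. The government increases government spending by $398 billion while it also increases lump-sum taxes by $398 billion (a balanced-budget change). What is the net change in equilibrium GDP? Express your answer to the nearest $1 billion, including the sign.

+$398 billion

Expenditure multiplier = 1/(1 − MPC) = 1/(1 − 0.72) = 1/0.28 ≈ 3.571.
ΔG contributes k·ΔG = (+$398 billion) / 0.28 ≈ +$1,421.4 billion.
ΔT of +$398 billion changes first-round spending by −c·ΔT = −$286.56 billion, contributing k·(−c·ΔT) = (−$286.56 billion) / 0.28 ≈ −$1,023.4 billion.
With ΔG = ΔT and no other leakages, the balanced-budget multiplier is 1, so ΔY = ΔG = +$398 billion.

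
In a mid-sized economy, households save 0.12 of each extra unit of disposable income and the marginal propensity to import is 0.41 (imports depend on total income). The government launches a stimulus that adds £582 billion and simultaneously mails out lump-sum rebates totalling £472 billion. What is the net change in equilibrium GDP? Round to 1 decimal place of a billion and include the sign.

MPC = 1 − MPS = 1 − 0.12 = 0.88.
Expenditure multiplier = 1/(1 − c + m) = 1/(1 − 0.88 + 0.41) = 1/0.53 ≈ 1.887.
ΔG contributes k·ΔG = (+£582 billion) / 0.53 ≈ +£1,098.1 billion.
ΔT of −£472 billion changes first-round spending by −c·ΔT = +£415.36 billion, contributing k·(−c·ΔT) = (+£415.36 billion) / 0.53 ≈ +£783.7 billion.
Net ΔY = k(ΔG − c·ΔT) = (+£997.36 billion) / 0.53 ≈ +£1,881.8 billion.

+£1,881.8 billion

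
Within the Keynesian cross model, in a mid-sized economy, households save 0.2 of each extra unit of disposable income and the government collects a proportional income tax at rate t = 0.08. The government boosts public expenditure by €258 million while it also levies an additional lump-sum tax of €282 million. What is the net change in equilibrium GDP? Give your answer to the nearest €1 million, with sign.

+€123 million

MPC = 1 − MPS = 1 − 0.2 = 0.8.
Expenditure multiplier = 1/(1 − c(1−t)) = 1/(1 − 0.8×0.92) = 1/0.264 ≈ 3.788.
ΔG contributes k·ΔG = (+€258 million) / 0.264 ≈ +€977.3 million.
ΔT of +€282 million changes first-round spending by −c·ΔT = −€225.6 million, contributing k·(−c·ΔT) = (−€225.6 million) / 0.264 ≈ −€854.5 million.
Net ΔY = k(ΔG − c·ΔT) = (+€32.4 million) / 0.264 ≈ +€123 million.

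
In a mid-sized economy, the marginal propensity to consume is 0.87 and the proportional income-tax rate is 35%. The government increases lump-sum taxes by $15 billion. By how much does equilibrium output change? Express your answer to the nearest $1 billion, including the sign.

−$30 billion

A lump-sum tax change of +$15 billion shifts disposable income by −$15 billion; first-round consumption changes by −c × ΔT = −0.87 × (+$15 billion) = −$13.05 billion.
Expenditure multiplier = 1/(1 − c(1−t)) = 1/(1 − 0.87×0.65) = 1/0.4345 ≈ 2.301.
The tax multiplier is −c × k ≈ −2.002, so ΔY = k × (−c·ΔT) = (−$13.05 billion) / 0.4345 ≈ −$30 billion.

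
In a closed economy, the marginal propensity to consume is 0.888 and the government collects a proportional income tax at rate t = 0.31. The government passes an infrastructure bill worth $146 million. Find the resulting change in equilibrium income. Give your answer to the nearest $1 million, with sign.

Government-spending multiplier = 1/(1 − c(1−t)) = 1/(1 − 0.888×0.69) = 1/0.38728 ≈ 2.582.
ΔY = k × ΔG = (+$146 million) / 0.38728 ≈ +$377 million.

+$377 million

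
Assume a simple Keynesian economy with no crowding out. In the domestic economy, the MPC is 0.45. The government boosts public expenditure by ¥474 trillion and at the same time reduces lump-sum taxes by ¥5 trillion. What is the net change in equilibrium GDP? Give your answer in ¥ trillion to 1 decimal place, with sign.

+¥865.9 trillion

Expenditure multiplier = 1/(1 − MPC) = 1/(1 − 0.45) = 1/0.55 ≈ 1.818.
ΔG contributes k·ΔG = (+¥474 trillion) / 0.55 ≈ +¥861.8 trillion.
ΔT of −¥5 trillion changes first-round spending by −c·ΔT = +¥2.25 trillion, contributing k·(−c·ΔT) = (+¥2.25 trillion) / 0.55 ≈ +¥4.1 trillion.
Net ΔY = k(ΔG − c·ΔT) = (+¥476.25 trillion) / 0.55 ≈ +¥865.9 trillion.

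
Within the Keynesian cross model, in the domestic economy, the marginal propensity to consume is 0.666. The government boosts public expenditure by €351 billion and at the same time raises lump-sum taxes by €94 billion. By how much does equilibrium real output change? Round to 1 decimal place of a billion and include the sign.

+€863.5 billion

Expenditure multiplier = 1/(1 − MPC) = 1/(1 − 0.666) = 1/0.334 ≈ 2.994.
ΔG contributes k·ΔG = (+€351 billion) / 0.334 ≈ +€1,050.9 billion.
ΔT of +€94 billion changes first-round spending by −c·ΔT = −€62.604 billion, contributing k·(−c·ΔT) = (−€62.604 billion) / 0.334 ≈ −€187.4 billion.
Net ΔY = k(ΔG − c·ΔT) = (+€288.396 billion) / 0.334 ≈ +€863.5 billion.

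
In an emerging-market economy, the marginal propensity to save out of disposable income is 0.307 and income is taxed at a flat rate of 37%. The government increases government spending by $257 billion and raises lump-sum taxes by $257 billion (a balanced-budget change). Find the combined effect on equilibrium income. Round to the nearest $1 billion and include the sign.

MPC = 1 − MPS = 1 − 0.307 = 0.693.
Expenditure multiplier = 1/(1 − c(1−t)) = 1/(1 − 0.693×0.63) = 1/0.56341 ≈ 1.775.
ΔG contributes k·ΔG = (+$257 billion) / 0.56341 ≈ +$456.2 billion.
ΔT of +$257 billion changes first-round spending by −c·ΔT = −$178.101 billion, contributing k·(−c·ΔT) = (−$178.101 billion) / 0.56341 ≈ −$316.1 billion.
Net ΔY = k(ΔG − c·ΔT) = (+$78.899 billion) / 0.56341 ≈ +$140 billion.

+$140 billion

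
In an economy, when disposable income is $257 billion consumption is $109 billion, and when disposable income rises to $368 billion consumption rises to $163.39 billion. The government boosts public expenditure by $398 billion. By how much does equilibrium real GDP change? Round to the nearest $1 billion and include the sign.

MPC = ΔC/ΔYd = (163.39 − 109)/(368 − 257) = 54.39/111 = 0.49.
Expenditure multiplier = 1/(1 − MPC) = 1/(1 − 0.49) = 1/0.51 ≈ 1.961.
ΔY = k × ΔG = (+$398 billion) / 0.51 ≈ +$780 billion.

+$780 billion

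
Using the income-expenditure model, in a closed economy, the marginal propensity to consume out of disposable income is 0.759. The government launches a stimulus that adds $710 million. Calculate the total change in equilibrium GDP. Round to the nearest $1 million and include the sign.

+$2,946 million

Government-spending multiplier = 1/(1 − MPC) = 1/(1 − 0.759) = 1/0.241 ≈ 4.149.
ΔY = k × ΔG = (+$710 million) / 0.241 ≈ +$2,946 million.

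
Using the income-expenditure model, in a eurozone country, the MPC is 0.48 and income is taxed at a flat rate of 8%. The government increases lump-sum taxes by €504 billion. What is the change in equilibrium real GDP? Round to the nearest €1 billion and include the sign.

A lump-sum tax change of +€504 billion shifts disposable income by −€504 billion; first-round consumption changes by −c × ΔT = −0.48 × (+€504 billion) = −€241.92 billion.
Expenditure multiplier = 1/(1 − c(1−t)) = 1/(1 − 0.48×0.92) = 1/0.5584 ≈ 1.791.
The tax multiplier is −c × k ≈ −0.86, so ΔY = k × (−c·ΔT) = (−€241.92 billion) / 0.5584 ≈ −€433 billion.

−€433 billion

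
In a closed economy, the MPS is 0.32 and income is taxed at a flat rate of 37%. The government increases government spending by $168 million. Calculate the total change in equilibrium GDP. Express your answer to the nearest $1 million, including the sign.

MPC = 1 − MPS = 1 − 0.32 = 0.68.
Spending multiplier = 1/(1 − c(1−t)) = 1/(1 − 0.68×0.63) = 1/0.5716 ≈ 1.749.
ΔY = k × ΔG = (+$168 million) / 0.5716 ≈ +$294 million.

+$294 million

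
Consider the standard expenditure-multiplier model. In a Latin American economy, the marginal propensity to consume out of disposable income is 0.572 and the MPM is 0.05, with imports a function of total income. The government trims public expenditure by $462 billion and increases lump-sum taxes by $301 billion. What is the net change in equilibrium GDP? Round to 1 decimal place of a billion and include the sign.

Expenditure multiplier = 1/(1 − c + m) = 1/(1 − 0.572 + 0.05) = 1/0.478 ≈ 2.092.
ΔG contributes k·ΔG = (−$462 billion) / 0.478 ≈ −$966.5 billion.
ΔT of +$301 billion changes first-round spending by −c·ΔT = −$172.172 billion, contributing k·(−c·ΔT) = (−$172.172 billion) / 0.478 ≈ −$360.2 billion.
Net ΔY = k(ΔG − c·ΔT) = (−$634.172 billion) / 0.478 ≈ −$1,326.7 billion.

−$1,326.7 billion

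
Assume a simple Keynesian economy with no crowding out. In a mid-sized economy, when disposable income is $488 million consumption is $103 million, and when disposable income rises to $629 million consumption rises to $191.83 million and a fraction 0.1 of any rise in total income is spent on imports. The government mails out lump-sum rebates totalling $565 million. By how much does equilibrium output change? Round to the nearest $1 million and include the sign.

MPC = ΔC/ΔYd = (191.83 − 103)/(629 − 488) = 88.83/141 = 0.63.
A lump-sum tax change of −$565 million shifts disposable income by +$565 million; first-round consumption changes by −c × ΔT = −0.63 × (−$565 million) = +$355.95 million.
Expenditure multiplier = 1/(1 − c + m) = 1/(1 − 0.63 + 0.1) = 1/0.47 ≈ 2.128.
The tax multiplier is −c × k ≈ −1.34, so ΔY = k × (−c·ΔT) = (+$355.95 million) / 0.47 ≈ +$757 million.

+$757 million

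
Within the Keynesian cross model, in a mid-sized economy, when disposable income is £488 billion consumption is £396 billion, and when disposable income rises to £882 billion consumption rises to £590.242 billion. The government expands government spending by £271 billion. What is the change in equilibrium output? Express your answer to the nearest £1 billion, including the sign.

+£535 billion

MPC = ΔC/ΔYd = (590.242 − 396)/(882 − 488) = 194.242/394 = 0.493.
Expenditure multiplier = 1/(1 − MPC) = 1/(1 − 0.493) = 1/0.507 ≈ 1.972.
ΔY = k × ΔG = (+£271 billion) / 0.507 ≈ +£535 billion.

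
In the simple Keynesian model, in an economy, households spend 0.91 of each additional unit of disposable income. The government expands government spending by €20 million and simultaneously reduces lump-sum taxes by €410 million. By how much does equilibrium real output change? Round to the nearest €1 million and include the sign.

Expenditure multiplier = 1/(1 − MPC) = 1/(1 − 0.91) = 1/0.09 ≈ 11.111.
ΔG contributes k·ΔG = (+€20 million) / 0.09 ≈ +€222.2 million.
ΔT of −€410 million changes first-round spending by −c·ΔT = +€373.1 million, contributing k·(−c·ΔT) = (+€373.1 million) / 0.09 ≈ +€4,145.6 million.
Net ΔY = k(ΔG − c·ΔT) = (+€393.1 million) / 0.09 ≈ +€4,368 million.

+€4,368 million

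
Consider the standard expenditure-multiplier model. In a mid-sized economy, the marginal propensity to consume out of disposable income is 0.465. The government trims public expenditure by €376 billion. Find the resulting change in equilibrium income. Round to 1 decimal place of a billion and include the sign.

−€702.8 billion

Spending multiplier = 1/(1 − MPC) = 1/(1 − 0.465) = 1/0.535 ≈ 1.869.
ΔY = k × ΔG = (−€376 billion) / 0.535 ≈ −€702.8 billion.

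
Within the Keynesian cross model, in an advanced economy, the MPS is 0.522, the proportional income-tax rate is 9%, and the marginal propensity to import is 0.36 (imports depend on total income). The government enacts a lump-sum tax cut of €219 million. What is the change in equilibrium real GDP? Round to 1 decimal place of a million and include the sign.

+€113.2 million

MPC = 1 − MPS = 1 − 0.522 = 0.478.
A lump-sum tax change of −€219 million shifts disposable income by +€219 million; first-round consumption changes by −c × ΔT = −0.478 × (−€219 million) = +€104.682 million.
Expenditure multiplier = 1/(1 − c(1−t) + m) = 1/(1 − 0.478×0.91 + 0.36) = 1/0.92502 ≈ 1.081.
The tax multiplier is −c × k ≈ −0.517, so ΔY = k × (−c·ΔT) = (+€104.682 million) / 0.92502 ≈ +€113.2 million.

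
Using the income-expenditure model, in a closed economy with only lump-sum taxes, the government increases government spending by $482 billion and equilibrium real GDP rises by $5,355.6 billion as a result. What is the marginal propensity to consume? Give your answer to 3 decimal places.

Implied spending multiplier k = ΔY/ΔG = 5,355.6/482 ≈ 11.1112.
Since k = 1/(1 − MPC), MPC = 1 − 1/k = 1 − ΔG/ΔY = 1 − 482/5,355.6 ≈ 0.910.

0.910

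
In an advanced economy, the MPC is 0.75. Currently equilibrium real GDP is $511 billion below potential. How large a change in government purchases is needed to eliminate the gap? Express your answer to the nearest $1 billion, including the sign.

Spending multiplier = 1/(1 − MPC) = 1/(1 − 0.75) = 1/0.25 = 4.
Need ΔY = +$511 billion, so ΔG = ΔY/k = (+$511 billion) × 0.25 ≈ +$128 billion.
The government should increase government purchases by $128 billion.

+$128 billion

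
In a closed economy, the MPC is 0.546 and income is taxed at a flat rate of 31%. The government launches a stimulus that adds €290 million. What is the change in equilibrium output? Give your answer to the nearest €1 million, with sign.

+€465 million

Government-spending multiplier = 1/(1 − c(1−t)) = 1/(1 − 0.546×0.69) = 1/0.62326 ≈ 1.604.
ΔY = k × ΔG = (+€290 million) / 0.62326 ≈ +€465 million.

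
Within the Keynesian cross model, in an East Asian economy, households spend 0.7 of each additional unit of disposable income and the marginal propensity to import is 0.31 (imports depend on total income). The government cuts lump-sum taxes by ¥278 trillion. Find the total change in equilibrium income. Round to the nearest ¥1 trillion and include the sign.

A lump-sum tax change of −¥278 trillion shifts disposable income by +¥278 trillion; first-round consumption changes by −c × ΔT = −0.7 × (−¥278 trillion) = +¥194.6 trillion.
Expenditure multiplier = 1/(1 − c + m) = 1/(1 − 0.7 + 0.31) = 1/0.61 ≈ 1.639.
The tax multiplier is −c × k ≈ −1.148, so ΔY = k × (−c·ΔT) = (+¥194.6 trillion) / 0.61 ≈ +¥319 trillion.

+¥319 trillion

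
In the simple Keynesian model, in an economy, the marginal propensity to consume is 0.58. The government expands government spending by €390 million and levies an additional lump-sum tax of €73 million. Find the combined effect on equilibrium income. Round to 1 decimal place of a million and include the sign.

+€827.8 million

Expenditure multiplier = 1/(1 − MPC) = 1/(1 − 0.58) = 1/0.42 ≈ 2.381.
ΔG contributes k·ΔG = (+€390 million) / 0.42 ≈ +€928.6 million.
ΔT of +€73 million changes first-round spending by −c·ΔT = −€42.34 million, contributing k·(−c·ΔT) = (−€42.34 million) / 0.42 ≈ −€100.8 million.
Net ΔY = k(ΔG − c·ΔT) = (+€347.66 million) / 0.42 ≈ +€827.8 million.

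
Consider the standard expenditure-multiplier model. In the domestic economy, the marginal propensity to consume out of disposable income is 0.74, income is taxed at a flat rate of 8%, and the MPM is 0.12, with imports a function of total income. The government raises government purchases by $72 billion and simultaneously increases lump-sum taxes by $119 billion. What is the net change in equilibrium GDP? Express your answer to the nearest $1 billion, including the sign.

Expenditure multiplier = 1/(1 − c(1−t) + m) = 1/(1 − 0.74×0.92 + 0.12) = 1/0.4392 ≈ 2.277.
ΔG contributes k·ΔG = (+$72 billion) / 0.4392 ≈ +$163.9 billion.
ΔT of +$119 billion changes first-round spending by −c·ΔT = −$88.06 billion, contributing k·(−c·ΔT) = (−$88.06 billion) / 0.4392 ≈ −$200.5 billion.
Net ΔY = k(ΔG − c·ΔT) = (−$16.06 billion) / 0.4392 ≈ −$37 billion.

−$37 billion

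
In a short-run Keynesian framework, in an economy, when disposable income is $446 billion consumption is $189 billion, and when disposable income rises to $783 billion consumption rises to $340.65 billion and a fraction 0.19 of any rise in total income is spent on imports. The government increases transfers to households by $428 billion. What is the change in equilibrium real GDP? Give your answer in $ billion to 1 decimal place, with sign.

+$260.3 billion

MPC = ΔC/ΔYd = (340.65 − 189)/(783 − 446) = 151.65/337 = 0.45.
The transfer change shifts disposable income by +$428 billion, so first-round consumption changes by c·ΔTR = 0.45 × (+$428 billion) = +$192.6 billion.
Expenditure multiplier = 1/(1 − c + m) = 1/(1 − 0.45 + 0.19) = 1/0.74 ≈ 1.351.
The transfer multiplier is c × k ≈ 0.608, so ΔY = k × (c·ΔTR) = (+$192.6 billion) / 0.74 ≈ +$260.3 billion.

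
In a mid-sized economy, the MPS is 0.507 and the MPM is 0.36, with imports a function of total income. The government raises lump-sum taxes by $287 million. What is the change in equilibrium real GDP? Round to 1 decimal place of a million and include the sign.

−$163.2 million

MPC = 1 − MPS = 1 − 0.507 = 0.493.
A lump-sum tax change of +$287 million shifts disposable income by −$287 million; first-round consumption changes by −c × ΔT = −0.493 × (+$287 million) = −$141.491 million.
Expenditure multiplier = 1/(1 − c + m) = 1/(1 − 0.493 + 0.36) = 1/0.867 ≈ 1.153.
The tax multiplier is −c × k ≈ −0.569, so ΔY = k × (−c·ΔT) = (−$141.491 million) / 0.867 ≈ −$163.2 million.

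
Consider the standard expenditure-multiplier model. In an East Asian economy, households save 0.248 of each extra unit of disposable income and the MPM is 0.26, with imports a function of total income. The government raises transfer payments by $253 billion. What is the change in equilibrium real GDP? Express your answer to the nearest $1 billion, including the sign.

MPC = 1 − MPS = 1 − 0.248 = 0.752.
The transfer change shifts disposable income by +$253 billion, so first-round consumption changes by c·ΔTR = 0.752 × (+$253 billion) = +$190.256 billion.
Expenditure multiplier = 1/(1 − c + m) = 1/(1 − 0.752 + 0.26) = 1/0.508 ≈ 1.969.
The transfer multiplier is c × k ≈ 1.48, so ΔY = k × (c·ΔTR) = (+$190.256 billion) / 0.508 ≈ +$375 billion.

+$375 billion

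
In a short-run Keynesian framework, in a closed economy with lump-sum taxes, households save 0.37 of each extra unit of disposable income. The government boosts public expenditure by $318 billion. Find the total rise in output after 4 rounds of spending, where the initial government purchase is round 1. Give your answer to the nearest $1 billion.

$724 billion

MPC = 1 − MPS = 1 − 0.37 = 0.63.
Round 1 adds ΔG = $318 billion; each later round is MPC = 0.63 times the previous.
After 4 rounds: 318 + 200.34 + 126.2142 + 79.514946 = ΔG·(1 − c^4)/(1 − c) = 318 × (1 − 0.15752961)/0.37 ≈ $724 billion.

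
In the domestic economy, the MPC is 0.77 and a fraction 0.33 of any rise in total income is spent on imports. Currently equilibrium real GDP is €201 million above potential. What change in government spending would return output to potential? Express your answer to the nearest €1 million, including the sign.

Spending multiplier = 1/(1 − c + m) = 1/(1 − 0.77 + 0.33) = 1/0.56 ≈ 1.786.
Need ΔY = −€201 million, so ΔG = ΔY/k = (−€201 million) × 0.56 ≈ −€113 million.
The government should cut government spending by €113 million.

−€113 million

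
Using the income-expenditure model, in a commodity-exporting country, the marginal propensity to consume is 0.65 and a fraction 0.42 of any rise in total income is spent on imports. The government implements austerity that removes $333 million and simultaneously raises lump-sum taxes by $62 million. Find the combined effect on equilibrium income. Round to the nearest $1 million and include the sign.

Expenditure multiplier = 1/(1 − c + m) = 1/(1 − 0.65 + 0.42) = 1/0.77 ≈ 1.299.
ΔG contributes k·ΔG = (−$333 million) / 0.77 ≈ −$432.5 million.
ΔT of +$62 million changes first-round spending by −c·ΔT = −$40.3 million, contributing k·(−c·ΔT) = (−$40.3 million) / 0.77 ≈ −$52.3 million.
Net ΔY = k(ΔG − c·ΔT) = (−$373.3 million) / 0.77 ≈ −$485 million.

−$485 million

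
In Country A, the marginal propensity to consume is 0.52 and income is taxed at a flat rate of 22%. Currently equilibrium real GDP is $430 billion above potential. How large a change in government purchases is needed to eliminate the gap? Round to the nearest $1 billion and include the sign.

−$256 billion

Spending multiplier = 1/(1 − c(1−t)) = 1/(1 − 0.52×0.78) = 1/0.5944 ≈ 1.682.
Need ΔY = −$430 billion, so ΔG = ΔY/k = (−$430 billion) × 0.5944 ≈ −$256 billion.
The government should cut government purchases by $256 billion.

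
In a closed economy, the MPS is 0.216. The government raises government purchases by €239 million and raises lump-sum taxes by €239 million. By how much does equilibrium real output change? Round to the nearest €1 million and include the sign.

+€239 million

MPC = 1 − MPS = 1 − 0.216 = 0.784.
Expenditure multiplier = 1/(1 − MPC) = 1/(1 − 0.784) = 1/0.216 ≈ 4.63.
ΔG contributes k·ΔG = (+€239 million) / 0.216 ≈ +€1,106.5 million.
ΔT of +€239 million changes first-round spending by −c·ΔT = −€187.376 million, contributing k·(−c·ΔT) = (−€187.376 million) / 0.216 ≈ −€867.5 million.
With ΔG = ΔT and no other leakages, the balanced-budget multiplier is 1, so ΔY = ΔG = +€239 million.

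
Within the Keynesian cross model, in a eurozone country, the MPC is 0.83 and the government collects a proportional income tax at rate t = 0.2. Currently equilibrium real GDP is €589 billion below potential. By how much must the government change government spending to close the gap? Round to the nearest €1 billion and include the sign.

Spending multiplier = 1/(1 − c(1−t)) = 1/(1 − 0.83×0.8) = 1/0.336 ≈ 2.976.
Need ΔY = +€589 billion, so ΔG = ΔY/k = (+€589 billion) × 0.336 ≈ +€198 billion.
The government should increase government spending by €198 billion.

+€198 billion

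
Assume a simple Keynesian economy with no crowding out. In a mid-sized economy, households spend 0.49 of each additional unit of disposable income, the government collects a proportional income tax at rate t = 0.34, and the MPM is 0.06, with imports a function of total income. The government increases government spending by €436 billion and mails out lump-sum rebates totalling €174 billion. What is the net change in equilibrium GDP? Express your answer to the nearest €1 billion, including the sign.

Expenditure multiplier = 1/(1 − c(1−t) + m) = 1/(1 − 0.49×0.66 + 0.06) = 1/0.7366 ≈ 1.358.
ΔG contributes k·ΔG = (+€436 billion) / 0.7366 ≈ +€591.9 billion.
ΔT of −€174 billion changes first-round spending by −c·ΔT = +€85.26 billion, contributing k·(−c·ΔT) = (+€85.26 billion) / 0.7366 ≈ +€115.7 billion.
Net ΔY = k(ΔG − c·ΔT) = (+€521.26 billion) / 0.7366 ≈ +€708 billion.

+€708 billion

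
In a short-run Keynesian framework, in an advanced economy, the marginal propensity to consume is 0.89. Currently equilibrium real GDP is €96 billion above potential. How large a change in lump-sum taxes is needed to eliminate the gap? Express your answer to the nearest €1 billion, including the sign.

+€12 billion

Spending multiplier = 1/(1 − MPC) = 1/(1 − 0.89) = 1/0.11 ≈ 9.091.
Tax multiplier = −c·k = −0.89/0.11 ≈ −8.091. Need ΔY = −€96 billion, so ΔT = ΔY/(−c·k) = −(−€96 billion) × 0.11 / 0.89 ≈ +€12 billion.
The government should raise lump-sum taxes by €12 billion.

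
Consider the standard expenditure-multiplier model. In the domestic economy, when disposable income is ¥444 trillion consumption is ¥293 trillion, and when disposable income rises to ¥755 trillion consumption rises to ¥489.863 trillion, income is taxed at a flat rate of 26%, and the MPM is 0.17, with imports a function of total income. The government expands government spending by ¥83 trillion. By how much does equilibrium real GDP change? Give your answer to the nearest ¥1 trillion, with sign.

+¥118 trillion

MPC = ΔC/ΔYd = (489.863 − 293)/(755 − 444) = 196.863/311 = 0.633.
Expenditure multiplier = 1/(1 − c(1−t) + m) = 1/(1 − 0.633×0.74 + 0.17) = 1/0.70158 ≈ 1.425.
ΔY = k × ΔG = (+¥83 trillion) / 0.70158 ≈ +¥118 trillion.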